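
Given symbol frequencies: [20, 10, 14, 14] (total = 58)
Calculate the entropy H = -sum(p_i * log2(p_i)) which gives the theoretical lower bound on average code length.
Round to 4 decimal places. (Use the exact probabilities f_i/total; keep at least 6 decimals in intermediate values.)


Per-symbol terms -p_i * log2(p_i) with p_i = f_i/58:
  p = 20/58 = 0.344828: log2(p) = -1.536053, -p*log2(p) = 0.529673
  p = 10/58 = 0.172414: log2(p) = -2.536053, -p*log2(p) = 0.437251
  p = 14/58 = 0.241379: log2(p) = -2.050626, -p*log2(p) = 0.494979
  p = 14/58 = 0.241379: log2(p) = -2.050626, -p*log2(p) = 0.494979
H = 0.529673 + 0.437251 + 0.494979 + 0.494979 = 1.956882

H = 1.9569 bits/symbol


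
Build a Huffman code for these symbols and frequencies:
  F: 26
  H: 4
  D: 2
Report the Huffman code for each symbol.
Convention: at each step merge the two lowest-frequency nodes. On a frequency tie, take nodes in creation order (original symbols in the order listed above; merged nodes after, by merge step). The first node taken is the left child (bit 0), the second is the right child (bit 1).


Huffman tree construction:
Step 1: Merge D(2) + H(4) = 6
Step 2: Merge (D+H)(6) + F(26) = 32
Read each symbol's code off the tree from the root (left child = 0, right child = 1).

Codes:
  F: 1 (length 1)
  H: 01 (length 2)
  D: 00 (length 2)
Average code length: 38/32 = 1.1875 bits/symbol


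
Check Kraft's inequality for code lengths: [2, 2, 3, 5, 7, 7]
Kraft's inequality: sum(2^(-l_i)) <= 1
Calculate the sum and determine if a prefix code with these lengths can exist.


Sum = 2^(-2) + 2^(-2) + 2^(-3) + 2^(-5) + 2^(-7) + 2^(-7)
    = 0.25 + 0.25 + 0.125 + 0.03125 + 0.0078125 + 0.0078125
    = 86/128 = 0.671875
Since 0.671875 <= 1, Kraft's inequality IS satisfied.
A prefix code with these lengths CAN exist.

Kraft sum = 0.671875. Satisfied.


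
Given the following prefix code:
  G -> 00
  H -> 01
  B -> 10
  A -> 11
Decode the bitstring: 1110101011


Decoding step by step:
Bits 11 -> A
Bits 10 -> B
Bits 10 -> B
Bits 10 -> B
Bits 11 -> A


Decoded message: ABBBA


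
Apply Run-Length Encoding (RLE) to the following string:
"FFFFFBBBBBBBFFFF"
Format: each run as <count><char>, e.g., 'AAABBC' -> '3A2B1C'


Scanning runs left to right:
  i=0: run of 'F' x 5 -> '5F'
  i=5: run of 'B' x 7 -> '7B'
  i=12: run of 'F' x 4 -> '4F'

RLE = 5F7B4F


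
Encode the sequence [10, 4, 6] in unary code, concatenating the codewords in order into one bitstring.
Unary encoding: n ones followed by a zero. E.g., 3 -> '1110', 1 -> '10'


Encode each number as n ones followed by a terminating 0:
  10 -> 11111111110 (11 bits)
  4 -> 11110 (5 bits)
  6 -> 1111110 (7 bits)
Total length = 11 + 5 + 7 = 23 bits.

Unary([10, 4, 6]) = 11111111110111101111110 (23 bits)


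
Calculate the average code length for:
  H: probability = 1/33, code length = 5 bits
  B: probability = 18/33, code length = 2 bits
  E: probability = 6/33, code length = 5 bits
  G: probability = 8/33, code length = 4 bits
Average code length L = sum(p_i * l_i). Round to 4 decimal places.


Weighted contributions p_i * l_i:
  H: (1/33) * 5 = 5/33
  B: (18/33) * 2 = 36/33
  E: (6/33) * 5 = 30/33
  G: (8/33) * 4 = 32/33
Sum = (5 + 36 + 30 + 32)/33 = 103/33

L = 103/33 = 3.1212 bits/symbol


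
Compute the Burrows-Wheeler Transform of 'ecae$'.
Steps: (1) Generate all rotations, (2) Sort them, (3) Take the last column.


Rotations (sorted):
  0: $ecae -> last char: e
  1: ae$ec -> last char: c
  2: cae$e -> last char: e
  3: e$eca -> last char: a
  4: ecae$ -> last char: $


BWT = ecea$


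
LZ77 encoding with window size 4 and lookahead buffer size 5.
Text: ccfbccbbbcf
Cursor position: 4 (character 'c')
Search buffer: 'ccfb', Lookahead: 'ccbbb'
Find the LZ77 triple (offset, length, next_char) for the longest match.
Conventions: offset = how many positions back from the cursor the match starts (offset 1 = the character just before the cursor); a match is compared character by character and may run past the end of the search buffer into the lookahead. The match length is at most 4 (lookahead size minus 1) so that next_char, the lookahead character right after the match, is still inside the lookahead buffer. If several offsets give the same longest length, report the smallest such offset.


Try each offset into the search buffer:
  offset=1 (pos 3, char 'b'): match length 0
  offset=2 (pos 2, char 'f'): match length 0
  offset=3 (pos 1, char 'c'): match length 1
  offset=4 (pos 0, char 'c'): match length 2
Longest match has length 2 at offset 4.
next_char = character at position 4 + 2 = 6 -> 'b'

Best match: offset=4, length=2 (matching 'cc' starting at position 0)
LZ77 triple: (4, 2, 'b')


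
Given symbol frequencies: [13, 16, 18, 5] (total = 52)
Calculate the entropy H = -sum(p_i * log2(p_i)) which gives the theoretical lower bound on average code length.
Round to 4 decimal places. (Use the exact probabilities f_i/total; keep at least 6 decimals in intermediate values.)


Per-symbol terms -p_i * log2(p_i) with p_i = f_i/52:
  p = 13/52 = 0.250000: log2(p) = -2.000000, -p*log2(p) = 0.500000
  p = 16/52 = 0.307692: log2(p) = -1.700440, -p*log2(p) = 0.523212
  p = 18/52 = 0.346154: log2(p) = -1.530515, -p*log2(p) = 0.529794
  p = 5/52 = 0.096154: log2(p) = -3.378512, -p*log2(p) = 0.324857
H = 0.500000 + 0.523212 + 0.529794 + 0.324857 = 1.877863

H = 1.8779 bits/symbol


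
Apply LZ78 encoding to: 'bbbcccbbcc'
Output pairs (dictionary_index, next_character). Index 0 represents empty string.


LZ78 encoding steps:
Dictionary: {0: ''}
Step 1: w='' (idx 0), next='b' -> output (0, 'b'), add 'b' as idx 1
Step 2: w='b' (idx 1), next='b' -> output (1, 'b'), add 'bb' as idx 2
Step 3: w='' (idx 0), next='c' -> output (0, 'c'), add 'c' as idx 3
Step 4: w='c' (idx 3), next='c' -> output (3, 'c'), add 'cc' as idx 4
Step 5: w='bb' (idx 2), next='c' -> output (2, 'c'), add 'bbc' as idx 5
Step 6: w='c' (idx 3), end of input -> output (3, '')


Encoded: [(0, 'b'), (1, 'b'), (0, 'c'), (3, 'c'), (2, 'c'), (3, '')]


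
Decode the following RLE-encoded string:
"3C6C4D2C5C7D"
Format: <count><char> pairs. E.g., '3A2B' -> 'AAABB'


Expanding each <count><char> pair:
  3C -> 'CCC'
  6C -> 'CCCCCC'
  4D -> 'DDDD'
  2C -> 'CC'
  5C -> 'CCCCC'
  7D -> 'DDDDDDD'

Decoded = CCCCCCCCCDDDDCCCCCCCDDDDDDD


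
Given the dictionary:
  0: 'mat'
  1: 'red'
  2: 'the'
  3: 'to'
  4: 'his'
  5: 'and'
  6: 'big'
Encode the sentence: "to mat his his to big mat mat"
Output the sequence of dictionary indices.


Look up each word in the dictionary:
  'to' -> 3
  'mat' -> 0
  'his' -> 4
  'his' -> 4
  'to' -> 3
  'big' -> 6
  'mat' -> 0
  'mat' -> 0

Encoded: [3, 0, 4, 4, 3, 6, 0, 0]


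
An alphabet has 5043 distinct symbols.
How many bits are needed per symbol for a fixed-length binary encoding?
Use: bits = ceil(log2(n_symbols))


log2(5043) = 12.3001
Bracket: 2^12 = 4096 < 5043 <= 2^13 = 8192
So ceil(log2(5043)) = 13

bits = ceil(log2(5043)) = ceil(12.3001) = 13 bits


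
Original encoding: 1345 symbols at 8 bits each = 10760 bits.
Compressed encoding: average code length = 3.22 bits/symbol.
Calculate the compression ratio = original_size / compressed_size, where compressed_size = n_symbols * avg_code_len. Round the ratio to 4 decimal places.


original_size = n_symbols * orig_bits = 1345 * 8 = 10760 bits
compressed_size = n_symbols * avg_code_len = 1345 * 3.22 = 4330.9 bits
ratio = original_size / compressed_size = 10760 / 4330.9 = 2.4845

Compression ratio = 2.4845


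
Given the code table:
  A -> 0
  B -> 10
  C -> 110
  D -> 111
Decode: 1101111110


Decoding:
110 -> C
111 -> D
111 -> D
0 -> A


Result: CDDA


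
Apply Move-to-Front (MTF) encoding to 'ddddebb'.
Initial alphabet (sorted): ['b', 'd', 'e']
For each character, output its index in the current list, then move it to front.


MTF encoding:
'd': index 1 in ['b', 'd', 'e'] -> ['d', 'b', 'e']
'd': index 0 in ['d', 'b', 'e'] -> ['d', 'b', 'e']
'd': index 0 in ['d', 'b', 'e'] -> ['d', 'b', 'e']
'd': index 0 in ['d', 'b', 'e'] -> ['d', 'b', 'e']
'e': index 2 in ['d', 'b', 'e'] -> ['e', 'd', 'b']
'b': index 2 in ['e', 'd', 'b'] -> ['b', 'e', 'd']
'b': index 0 in ['b', 'e', 'd'] -> ['b', 'e', 'd']


Output: [1, 0, 0, 0, 2, 2, 0]


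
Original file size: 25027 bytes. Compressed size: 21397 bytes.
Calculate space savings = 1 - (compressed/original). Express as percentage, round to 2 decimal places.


ratio = compressed/original = 21397/25027 = 0.854957
savings = 1 - ratio = 1 - 0.854957 = 0.145043
as a percentage: 0.145043 * 100 = 14.5%

Space savings = 1 - 21397/25027 = 14.5%


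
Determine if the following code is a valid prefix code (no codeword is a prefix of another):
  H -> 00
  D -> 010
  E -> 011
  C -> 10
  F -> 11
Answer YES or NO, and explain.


Checking each pair (does one codeword prefix another?):
  H='00' vs D='010': no prefix
  H='00' vs E='011': no prefix
  H='00' vs C='10': no prefix
  H='00' vs F='11': no prefix
  D='010' vs H='00': no prefix
  D='010' vs E='011': no prefix
  D='010' vs C='10': no prefix
  D='010' vs F='11': no prefix
  E='011' vs H='00': no prefix
  E='011' vs D='010': no prefix
  E='011' vs C='10': no prefix
  E='011' vs F='11': no prefix
  C='10' vs H='00': no prefix
  C='10' vs D='010': no prefix
  C='10' vs E='011': no prefix
  C='10' vs F='11': no prefix
  F='11' vs H='00': no prefix
  F='11' vs D='010': no prefix
  F='11' vs E='011': no prefix
  F='11' vs C='10': no prefix
No violation found over all pairs.

YES -- this is a valid prefix code. No codeword is a prefix of any other codeword.


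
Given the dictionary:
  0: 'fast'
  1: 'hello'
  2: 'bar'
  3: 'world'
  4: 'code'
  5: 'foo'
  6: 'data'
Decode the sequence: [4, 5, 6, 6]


Look up each index in the dictionary:
  4 -> 'code'
  5 -> 'foo'
  6 -> 'data'
  6 -> 'data'

Decoded: "code foo data data"


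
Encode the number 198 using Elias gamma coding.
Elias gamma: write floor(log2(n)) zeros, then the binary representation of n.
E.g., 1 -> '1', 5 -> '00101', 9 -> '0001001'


num_bits = floor(log2(198)) + 1 = 8
leading_zeros = num_bits - 1 = 7
binary(198) = 11000110

Elias gamma(198) = '0000000' + '11000110' = 000000011000110 (15 bits)


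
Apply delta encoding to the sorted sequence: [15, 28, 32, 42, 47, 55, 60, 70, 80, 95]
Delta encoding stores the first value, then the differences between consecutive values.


First value: 15
Deltas:
  28 - 15 = 13
  32 - 28 = 4
  42 - 32 = 10
  47 - 42 = 5
  55 - 47 = 8
  60 - 55 = 5
  70 - 60 = 10
  80 - 70 = 10
  95 - 80 = 15


Delta encoded: [15, 13, 4, 10, 5, 8, 5, 10, 10, 15]


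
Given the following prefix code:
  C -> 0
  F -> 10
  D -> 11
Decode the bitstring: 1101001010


Decoding step by step:
Bits 11 -> D
Bits 0 -> C
Bits 10 -> F
Bits 0 -> C
Bits 10 -> F
Bits 10 -> F


Decoded message: DCFCFF


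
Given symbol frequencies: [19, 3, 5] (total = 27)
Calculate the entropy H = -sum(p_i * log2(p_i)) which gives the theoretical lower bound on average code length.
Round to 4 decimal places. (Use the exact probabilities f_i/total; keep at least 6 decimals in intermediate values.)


Per-symbol terms -p_i * log2(p_i) with p_i = f_i/27:
  p = 19/27 = 0.703704: log2(p) = -0.506960, -p*log2(p) = 0.356750
  p = 3/27 = 0.111111: log2(p) = -3.169925, -p*log2(p) = 0.352214
  p = 5/27 = 0.185185: log2(p) = -2.432959, -p*log2(p) = 0.450548
H = 0.356750 + 0.352214 + 0.450548 = 1.159512

H = 1.1595 bits/symbol


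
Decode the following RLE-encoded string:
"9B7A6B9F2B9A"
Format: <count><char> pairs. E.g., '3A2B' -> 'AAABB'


Expanding each <count><char> pair:
  9B -> 'BBBBBBBBB'
  7A -> 'AAAAAAA'
  6B -> 'BBBBBB'
  9F -> 'FFFFFFFFF'
  2B -> 'BB'
  9A -> 'AAAAAAAAA'

Decoded = BBBBBBBBBAAAAAAABBBBBBFFFFFFFFFBBAAAAAAAAA


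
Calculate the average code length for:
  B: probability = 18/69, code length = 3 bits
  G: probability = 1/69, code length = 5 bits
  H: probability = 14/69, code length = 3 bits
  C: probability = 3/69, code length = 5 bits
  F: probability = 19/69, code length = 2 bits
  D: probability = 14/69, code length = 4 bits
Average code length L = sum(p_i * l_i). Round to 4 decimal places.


Weighted contributions p_i * l_i:
  B: (18/69) * 3 = 54/69
  G: (1/69) * 5 = 5/69
  H: (14/69) * 3 = 42/69
  C: (3/69) * 5 = 15/69
  F: (19/69) * 2 = 38/69
  D: (14/69) * 4 = 56/69
Sum = (54 + 5 + 42 + 15 + 38 + 56)/69 = 210/69

L = 210/69 = 3.0435 bits/symbol


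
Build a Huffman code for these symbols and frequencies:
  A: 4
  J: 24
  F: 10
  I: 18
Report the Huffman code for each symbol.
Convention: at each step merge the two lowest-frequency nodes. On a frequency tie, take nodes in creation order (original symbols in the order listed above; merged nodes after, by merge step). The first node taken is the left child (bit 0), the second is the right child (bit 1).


Huffman tree construction:
Step 1: Merge A(4) + F(10) = 14
Step 2: Merge (A+F)(14) + I(18) = 32
Step 3: Merge J(24) + ((A+F)+I)(32) = 56
Read each symbol's code off the tree from the root (left child = 0, right child = 1).

Codes:
  A: 100 (length 3)
  J: 0 (length 1)
  F: 101 (length 3)
  I: 11 (length 2)
Average code length: 102/56 = 1.8214 bits/symbol


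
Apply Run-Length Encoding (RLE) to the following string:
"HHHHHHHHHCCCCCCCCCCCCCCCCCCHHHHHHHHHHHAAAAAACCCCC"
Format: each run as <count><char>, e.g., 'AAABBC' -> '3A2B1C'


Scanning runs left to right:
  i=0: run of 'H' x 9 -> '9H'
  i=9: run of 'C' x 18 -> '18C'
  i=27: run of 'H' x 11 -> '11H'
  i=38: run of 'A' x 6 -> '6A'
  i=44: run of 'C' x 5 -> '5C'

RLE = 9H18C11H6A5C


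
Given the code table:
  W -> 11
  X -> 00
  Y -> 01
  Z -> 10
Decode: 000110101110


Decoding:
00 -> X
01 -> Y
10 -> Z
10 -> Z
11 -> W
10 -> Z


Result: XYZZWZ


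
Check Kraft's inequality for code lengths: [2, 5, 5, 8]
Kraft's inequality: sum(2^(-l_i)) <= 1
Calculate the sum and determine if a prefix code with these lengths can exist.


Sum = 2^(-2) + 2^(-5) + 2^(-5) + 2^(-8)
    = 0.25 + 0.03125 + 0.03125 + 0.00390625
    = 81/256 = 0.31640625
Since 0.31640625 <= 1, Kraft's inequality IS satisfied.
A prefix code with these lengths CAN exist.

Kraft sum = 0.31640625. Satisfied.


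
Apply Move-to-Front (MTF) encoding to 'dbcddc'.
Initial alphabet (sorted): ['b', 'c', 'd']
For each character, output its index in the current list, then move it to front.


MTF encoding:
'd': index 2 in ['b', 'c', 'd'] -> ['d', 'b', 'c']
'b': index 1 in ['d', 'b', 'c'] -> ['b', 'd', 'c']
'c': index 2 in ['b', 'd', 'c'] -> ['c', 'b', 'd']
'd': index 2 in ['c', 'b', 'd'] -> ['d', 'c', 'b']
'd': index 0 in ['d', 'c', 'b'] -> ['d', 'c', 'b']
'c': index 1 in ['d', 'c', 'b'] -> ['c', 'd', 'b']


Output: [2, 1, 2, 2, 0, 1]


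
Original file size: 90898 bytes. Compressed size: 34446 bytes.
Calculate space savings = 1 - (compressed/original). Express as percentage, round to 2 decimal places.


ratio = compressed/original = 34446/90898 = 0.378952
savings = 1 - ratio = 1 - 0.378952 = 0.621048
as a percentage: 0.621048 * 100 = 62.1%

Space savings = 1 - 34446/90898 = 62.1%


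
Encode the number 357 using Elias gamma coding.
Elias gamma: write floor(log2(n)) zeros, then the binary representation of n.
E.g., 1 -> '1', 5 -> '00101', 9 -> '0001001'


num_bits = floor(log2(357)) + 1 = 9
leading_zeros = num_bits - 1 = 8
binary(357) = 101100101

Elias gamma(357) = '00000000' + '101100101' = 00000000101100101 (17 bits)


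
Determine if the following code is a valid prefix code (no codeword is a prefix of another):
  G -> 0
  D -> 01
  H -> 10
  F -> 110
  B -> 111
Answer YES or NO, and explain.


Checking each pair (does one codeword prefix another?):
  G='0' vs D='01': prefix -- VIOLATION

NO -- this is NOT a valid prefix code. G (0) is a prefix of D (01).


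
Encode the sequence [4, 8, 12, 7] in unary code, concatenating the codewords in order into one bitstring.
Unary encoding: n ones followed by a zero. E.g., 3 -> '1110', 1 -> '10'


Encode each number as n ones followed by a terminating 0:
  4 -> 11110 (5 bits)
  8 -> 111111110 (9 bits)
  12 -> 1111111111110 (13 bits)
  7 -> 11111110 (8 bits)
Total length = 5 + 9 + 13 + 8 = 35 bits.

Unary([4, 8, 12, 7]) = 11110111111110111111111111011111110 (35 bits)


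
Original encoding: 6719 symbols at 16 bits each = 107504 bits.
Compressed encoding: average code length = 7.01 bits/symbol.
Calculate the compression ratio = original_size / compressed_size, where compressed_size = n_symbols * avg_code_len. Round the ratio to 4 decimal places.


original_size = n_symbols * orig_bits = 6719 * 16 = 107504 bits
compressed_size = n_symbols * avg_code_len = 6719 * 7.01 = 47100.19 bits
ratio = original_size / compressed_size = 107504 / 47100.19 = 2.2825

Compression ratio = 2.2825


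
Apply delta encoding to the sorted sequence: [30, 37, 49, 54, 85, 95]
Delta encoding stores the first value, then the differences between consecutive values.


First value: 30
Deltas:
  37 - 30 = 7
  49 - 37 = 12
  54 - 49 = 5
  85 - 54 = 31
  95 - 85 = 10


Delta encoded: [30, 7, 12, 5, 31, 10]


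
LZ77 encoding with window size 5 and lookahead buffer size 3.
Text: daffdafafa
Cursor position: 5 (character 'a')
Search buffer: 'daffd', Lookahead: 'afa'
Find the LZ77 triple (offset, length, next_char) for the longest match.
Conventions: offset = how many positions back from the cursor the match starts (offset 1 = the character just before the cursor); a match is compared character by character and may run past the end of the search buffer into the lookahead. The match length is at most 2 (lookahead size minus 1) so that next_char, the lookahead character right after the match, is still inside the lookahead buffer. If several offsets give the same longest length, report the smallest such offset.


Try each offset into the search buffer:
  offset=1 (pos 4, char 'd'): match length 0
  offset=2 (pos 3, char 'f'): match length 0
  offset=3 (pos 2, char 'f'): match length 0
  offset=4 (pos 1, char 'a'): match length 2
  offset=5 (pos 0, char 'd'): match length 0
Longest match has length 2 at offset 4.
next_char = character at position 5 + 2 = 7 -> 'a'

Best match: offset=4, length=2 (matching 'af' starting at position 1)
LZ77 triple: (4, 2, 'a')


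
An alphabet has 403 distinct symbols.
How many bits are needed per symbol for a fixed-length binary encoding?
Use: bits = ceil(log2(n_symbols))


log2(403) = 8.6546
Bracket: 2^8 = 256 < 403 <= 2^9 = 512
So ceil(log2(403)) = 9

bits = ceil(log2(403)) = ceil(8.6546) = 9 bits


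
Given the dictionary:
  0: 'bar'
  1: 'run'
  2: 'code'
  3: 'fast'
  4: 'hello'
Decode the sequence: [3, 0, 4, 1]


Look up each index in the dictionary:
  3 -> 'fast'
  0 -> 'bar'
  4 -> 'hello'
  1 -> 'run'

Decoded: "fast bar hello run"


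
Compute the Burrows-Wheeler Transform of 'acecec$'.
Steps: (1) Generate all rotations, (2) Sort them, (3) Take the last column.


Rotations (sorted):
  0: $acecec -> last char: c
  1: acecec$ -> last char: $
  2: c$acece -> last char: e
  3: cec$ace -> last char: e
  4: cecec$a -> last char: a
  5: ec$acec -> last char: c
  6: ecec$ac -> last char: c


BWT = c$eeacc


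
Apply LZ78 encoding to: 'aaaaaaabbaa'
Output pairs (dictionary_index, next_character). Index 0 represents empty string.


LZ78 encoding steps:
Dictionary: {0: ''}
Step 1: w='' (idx 0), next='a' -> output (0, 'a'), add 'a' as idx 1
Step 2: w='a' (idx 1), next='a' -> output (1, 'a'), add 'aa' as idx 2
Step 3: w='aa' (idx 2), next='a' -> output (2, 'a'), add 'aaa' as idx 3
Step 4: w='a' (idx 1), next='b' -> output (1, 'b'), add 'ab' as idx 4
Step 5: w='' (idx 0), next='b' -> output (0, 'b'), add 'b' as idx 5
Step 6: w='aa' (idx 2), end of input -> output (2, '')


Encoded: [(0, 'a'), (1, 'a'), (2, 'a'), (1, 'b'), (0, 'b'), (2, '')]


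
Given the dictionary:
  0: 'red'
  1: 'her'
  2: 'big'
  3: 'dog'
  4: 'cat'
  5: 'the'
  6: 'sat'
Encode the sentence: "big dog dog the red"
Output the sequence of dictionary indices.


Look up each word in the dictionary:
  'big' -> 2
  'dog' -> 3
  'dog' -> 3
  'the' -> 5
  'red' -> 0

Encoded: [2, 3, 3, 5, 0]


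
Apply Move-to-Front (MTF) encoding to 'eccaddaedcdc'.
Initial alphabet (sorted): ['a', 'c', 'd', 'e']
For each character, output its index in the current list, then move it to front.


MTF encoding:
'e': index 3 in ['a', 'c', 'd', 'e'] -> ['e', 'a', 'c', 'd']
'c': index 2 in ['e', 'a', 'c', 'd'] -> ['c', 'e', 'a', 'd']
'c': index 0 in ['c', 'e', 'a', 'd'] -> ['c', 'e', 'a', 'd']
'a': index 2 in ['c', 'e', 'a', 'd'] -> ['a', 'c', 'e', 'd']
'd': index 3 in ['a', 'c', 'e', 'd'] -> ['d', 'a', 'c', 'e']
'd': index 0 in ['d', 'a', 'c', 'e'] -> ['d', 'a', 'c', 'e']
'a': index 1 in ['d', 'a', 'c', 'e'] -> ['a', 'd', 'c', 'e']
'e': index 3 in ['a', 'd', 'c', 'e'] -> ['e', 'a', 'd', 'c']
'd': index 2 in ['e', 'a', 'd', 'c'] -> ['d', 'e', 'a', 'c']
'c': index 3 in ['d', 'e', 'a', 'c'] -> ['c', 'd', 'e', 'a']
'd': index 1 in ['c', 'd', 'e', 'a'] -> ['d', 'c', 'e', 'a']
'c': index 1 in ['d', 'c', 'e', 'a'] -> ['c', 'd', 'e', 'a']


Output: [3, 2, 0, 2, 3, 0, 1, 3, 2, 3, 1, 1]


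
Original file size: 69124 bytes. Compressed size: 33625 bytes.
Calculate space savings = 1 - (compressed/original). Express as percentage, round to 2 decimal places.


ratio = compressed/original = 33625/69124 = 0.486445
savings = 1 - ratio = 1 - 0.486445 = 0.513555
as a percentage: 0.513555 * 100 = 51.36%

Space savings = 1 - 33625/69124 = 51.36%


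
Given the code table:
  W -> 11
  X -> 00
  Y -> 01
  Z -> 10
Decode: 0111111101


Decoding:
01 -> Y
11 -> W
11 -> W
11 -> W
01 -> Y


Result: YWWWY


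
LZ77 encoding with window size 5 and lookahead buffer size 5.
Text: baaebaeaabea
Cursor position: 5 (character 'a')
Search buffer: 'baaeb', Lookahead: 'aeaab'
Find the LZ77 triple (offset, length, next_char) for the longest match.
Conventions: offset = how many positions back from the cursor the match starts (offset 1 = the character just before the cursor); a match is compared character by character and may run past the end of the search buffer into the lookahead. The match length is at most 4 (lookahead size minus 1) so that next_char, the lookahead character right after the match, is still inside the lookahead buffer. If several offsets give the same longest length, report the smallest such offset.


Try each offset into the search buffer:
  offset=1 (pos 4, char 'b'): match length 0
  offset=2 (pos 3, char 'e'): match length 0
  offset=3 (pos 2, char 'a'): match length 2
  offset=4 (pos 1, char 'a'): match length 1
  offset=5 (pos 0, char 'b'): match length 0
Longest match has length 2 at offset 3.
next_char = character at position 5 + 2 = 7 -> 'a'

Best match: offset=3, length=2 (matching 'ae' starting at position 2)
LZ77 triple: (3, 2, 'a')


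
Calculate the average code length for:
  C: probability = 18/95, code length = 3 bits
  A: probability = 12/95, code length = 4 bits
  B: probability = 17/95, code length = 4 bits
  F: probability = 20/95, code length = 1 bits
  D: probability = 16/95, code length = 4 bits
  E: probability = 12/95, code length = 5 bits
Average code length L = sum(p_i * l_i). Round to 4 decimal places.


Weighted contributions p_i * l_i:
  C: (18/95) * 3 = 54/95
  A: (12/95) * 4 = 48/95
  B: (17/95) * 4 = 68/95
  F: (20/95) * 1 = 20/95
  D: (16/95) * 4 = 64/95
  E: (12/95) * 5 = 60/95
Sum = (54 + 48 + 68 + 20 + 64 + 60)/95 = 314/95

L = 314/95 = 3.3053 bits/symbol


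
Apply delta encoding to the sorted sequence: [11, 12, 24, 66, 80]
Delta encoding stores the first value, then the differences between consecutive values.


First value: 11
Deltas:
  12 - 11 = 1
  24 - 12 = 12
  66 - 24 = 42
  80 - 66 = 14


Delta encoded: [11, 1, 12, 42, 14]


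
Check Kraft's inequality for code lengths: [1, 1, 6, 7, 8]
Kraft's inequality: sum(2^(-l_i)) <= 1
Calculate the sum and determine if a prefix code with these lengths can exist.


Sum = 2^(-1) + 2^(-1) + 2^(-6) + 2^(-7) + 2^(-8)
    = 0.5 + 0.5 + 0.015625 + 0.0078125 + 0.00390625
    = 263/256 = 1.02734375
Since 1.02734375 > 1, Kraft's inequality is NOT satisfied.
A prefix code with these lengths CANNOT exist.

Kraft sum = 1.02734375. Not satisfied.


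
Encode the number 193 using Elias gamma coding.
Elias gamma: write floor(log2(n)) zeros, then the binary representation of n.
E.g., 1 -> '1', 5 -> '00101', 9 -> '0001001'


num_bits = floor(log2(193)) + 1 = 8
leading_zeros = num_bits - 1 = 7
binary(193) = 11000001

Elias gamma(193) = '0000000' + '11000001' = 000000011000001 (15 bits)


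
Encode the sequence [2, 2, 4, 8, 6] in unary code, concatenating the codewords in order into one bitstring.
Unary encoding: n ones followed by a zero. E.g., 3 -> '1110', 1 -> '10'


Encode each number as n ones followed by a terminating 0:
  2 -> 110 (3 bits)
  2 -> 110 (3 bits)
  4 -> 11110 (5 bits)
  8 -> 111111110 (9 bits)
  6 -> 1111110 (7 bits)
Total length = 3 + 3 + 5 + 9 + 7 = 27 bits.

Unary([2, 2, 4, 8, 6]) = 110110111101111111101111110 (27 bits)


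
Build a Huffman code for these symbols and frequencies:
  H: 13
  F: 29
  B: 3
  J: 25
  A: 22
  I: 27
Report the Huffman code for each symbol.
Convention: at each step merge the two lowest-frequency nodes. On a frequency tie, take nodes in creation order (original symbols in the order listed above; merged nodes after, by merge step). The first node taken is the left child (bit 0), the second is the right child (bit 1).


Huffman tree construction:
Step 1: Merge B(3) + H(13) = 16
Step 2: Merge (B+H)(16) + A(22) = 38
Step 3: Merge J(25) + I(27) = 52
Step 4: Merge F(29) + ((B+H)+A)(38) = 67
Step 5: Merge (J+I)(52) + (F+((B+H)+A))(67) = 119
Read each symbol's code off the tree from the root (left child = 0, right child = 1).

Codes:
  H: 1101 (length 4)
  F: 10 (length 2)
  B: 1100 (length 4)
  J: 00 (length 2)
  A: 111 (length 3)
  I: 01 (length 2)
Average code length: 292/119 = 2.4538 bits/symbol


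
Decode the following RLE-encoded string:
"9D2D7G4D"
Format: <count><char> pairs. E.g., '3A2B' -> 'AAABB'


Expanding each <count><char> pair:
  9D -> 'DDDDDDDDD'
  2D -> 'DD'
  7G -> 'GGGGGGG'
  4D -> 'DDDD'

Decoded = DDDDDDDDDDDGGGGGGGDDDD


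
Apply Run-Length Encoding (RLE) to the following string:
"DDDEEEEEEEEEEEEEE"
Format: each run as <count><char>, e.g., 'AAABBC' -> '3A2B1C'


Scanning runs left to right:
  i=0: run of 'D' x 3 -> '3D'
  i=3: run of 'E' x 14 -> '14E'

RLE = 3D14E


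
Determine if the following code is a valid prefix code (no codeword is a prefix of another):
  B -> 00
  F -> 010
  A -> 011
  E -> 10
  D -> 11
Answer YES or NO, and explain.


Checking each pair (does one codeword prefix another?):
  B='00' vs F='010': no prefix
  B='00' vs A='011': no prefix
  B='00' vs E='10': no prefix
  B='00' vs D='11': no prefix
  F='010' vs B='00': no prefix
  F='010' vs A='011': no prefix
  F='010' vs E='10': no prefix
  F='010' vs D='11': no prefix
  A='011' vs B='00': no prefix
  A='011' vs F='010': no prefix
  A='011' vs E='10': no prefix
  A='011' vs D='11': no prefix
  E='10' vs B='00': no prefix
  E='10' vs F='010': no prefix
  E='10' vs A='011': no prefix
  E='10' vs D='11': no prefix
  D='11' vs B='00': no prefix
  D='11' vs F='010': no prefix
  D='11' vs A='011': no prefix
  D='11' vs E='10': no prefix
No violation found over all pairs.

YES -- this is a valid prefix code. No codeword is a prefix of any other codeword.


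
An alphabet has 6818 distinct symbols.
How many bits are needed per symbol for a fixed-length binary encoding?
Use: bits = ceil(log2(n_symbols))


log2(6818) = 12.7351
Bracket: 2^12 = 4096 < 6818 <= 2^13 = 8192
So ceil(log2(6818)) = 13

bits = ceil(log2(6818)) = ceil(12.7351) = 13 bits


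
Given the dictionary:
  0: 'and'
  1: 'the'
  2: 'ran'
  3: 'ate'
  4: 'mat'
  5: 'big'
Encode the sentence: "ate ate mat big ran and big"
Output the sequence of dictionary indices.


Look up each word in the dictionary:
  'ate' -> 3
  'ate' -> 3
  'mat' -> 4
  'big' -> 5
  'ran' -> 2
  'and' -> 0
  'big' -> 5

Encoded: [3, 3, 4, 5, 2, 0, 5]


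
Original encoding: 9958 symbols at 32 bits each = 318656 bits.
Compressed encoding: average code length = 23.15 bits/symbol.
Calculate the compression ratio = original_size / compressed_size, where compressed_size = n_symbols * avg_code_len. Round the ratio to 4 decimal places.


original_size = n_symbols * orig_bits = 9958 * 32 = 318656 bits
compressed_size = n_symbols * avg_code_len = 9958 * 23.15 = 230527.7 bits
ratio = original_size / compressed_size = 318656 / 230527.7 = 1.3823

Compression ratio = 1.3823


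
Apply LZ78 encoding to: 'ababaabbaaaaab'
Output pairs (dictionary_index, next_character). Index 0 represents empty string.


LZ78 encoding steps:
Dictionary: {0: ''}
Step 1: w='' (idx 0), next='a' -> output (0, 'a'), add 'a' as idx 1
Step 2: w='' (idx 0), next='b' -> output (0, 'b'), add 'b' as idx 2
Step 3: w='a' (idx 1), next='b' -> output (1, 'b'), add 'ab' as idx 3
Step 4: w='a' (idx 1), next='a' -> output (1, 'a'), add 'aa' as idx 4
Step 5: w='b' (idx 2), next='b' -> output (2, 'b'), add 'bb' as idx 5
Step 6: w='aa' (idx 4), next='a' -> output (4, 'a'), add 'aaa' as idx 6
Step 7: w='aa' (idx 4), next='b' -> output (4, 'b'), add 'aab' as idx 7


Encoded: [(0, 'a'), (0, 'b'), (1, 'b'), (1, 'a'), (2, 'b'), (4, 'a'), (4, 'b')]


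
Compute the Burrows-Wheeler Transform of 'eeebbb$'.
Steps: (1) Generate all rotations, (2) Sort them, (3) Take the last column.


Rotations (sorted):
  0: $eeebbb -> last char: b
  1: b$eeebb -> last char: b
  2: bb$eeeb -> last char: b
  3: bbb$eee -> last char: e
  4: ebbb$ee -> last char: e
  5: eebbb$e -> last char: e
  6: eeebbb$ -> last char: $


BWT = bbbeee$


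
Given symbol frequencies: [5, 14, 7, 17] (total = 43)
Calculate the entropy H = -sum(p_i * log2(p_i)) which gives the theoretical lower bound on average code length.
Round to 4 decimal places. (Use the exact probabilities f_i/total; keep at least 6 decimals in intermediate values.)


Per-symbol terms -p_i * log2(p_i) with p_i = f_i/43:
  p = 5/43 = 0.116279: log2(p) = -3.104337, -p*log2(p) = 0.360969
  p = 14/43 = 0.325581: log2(p) = -1.618910, -p*log2(p) = 0.527087
  p = 7/43 = 0.162791: log2(p) = -2.618910, -p*log2(p) = 0.426334
  p = 17/43 = 0.395349: log2(p) = -1.338802, -p*log2(p) = 0.529294
H = 0.360969 + 0.527087 + 0.426334 + 0.529294 = 1.843684

H = 1.8437 bits/symbol


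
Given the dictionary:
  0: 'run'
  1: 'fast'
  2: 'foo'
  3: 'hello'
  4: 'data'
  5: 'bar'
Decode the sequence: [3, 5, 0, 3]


Look up each index in the dictionary:
  3 -> 'hello'
  5 -> 'bar'
  0 -> 'run'
  3 -> 'hello'

Decoded: "hello bar run hello"


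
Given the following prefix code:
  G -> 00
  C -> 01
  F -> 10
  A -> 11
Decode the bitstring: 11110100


Decoding step by step:
Bits 11 -> A
Bits 11 -> A
Bits 01 -> C
Bits 00 -> G


Decoded message: AACG


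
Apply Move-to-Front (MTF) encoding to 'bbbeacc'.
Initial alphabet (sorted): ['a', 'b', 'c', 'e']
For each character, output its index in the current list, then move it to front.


MTF encoding:
'b': index 1 in ['a', 'b', 'c', 'e'] -> ['b', 'a', 'c', 'e']
'b': index 0 in ['b', 'a', 'c', 'e'] -> ['b', 'a', 'c', 'e']
'b': index 0 in ['b', 'a', 'c', 'e'] -> ['b', 'a', 'c', 'e']
'e': index 3 in ['b', 'a', 'c', 'e'] -> ['e', 'b', 'a', 'c']
'a': index 2 in ['e', 'b', 'a', 'c'] -> ['a', 'e', 'b', 'c']
'c': index 3 in ['a', 'e', 'b', 'c'] -> ['c', 'a', 'e', 'b']
'c': index 0 in ['c', 'a', 'e', 'b'] -> ['c', 'a', 'e', 'b']


Output: [1, 0, 0, 3, 2, 3, 0]


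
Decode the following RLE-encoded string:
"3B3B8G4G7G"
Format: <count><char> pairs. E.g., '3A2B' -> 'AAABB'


Expanding each <count><char> pair:
  3B -> 'BBB'
  3B -> 'BBB'
  8G -> 'GGGGGGGG'
  4G -> 'GGGG'
  7G -> 'GGGGGGG'

Decoded = BBBBBBGGGGGGGGGGGGGGGGGGG


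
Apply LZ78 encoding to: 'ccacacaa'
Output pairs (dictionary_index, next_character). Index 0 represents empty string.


LZ78 encoding steps:
Dictionary: {0: ''}
Step 1: w='' (idx 0), next='c' -> output (0, 'c'), add 'c' as idx 1
Step 2: w='c' (idx 1), next='a' -> output (1, 'a'), add 'ca' as idx 2
Step 3: w='ca' (idx 2), next='c' -> output (2, 'c'), add 'cac' as idx 3
Step 4: w='' (idx 0), next='a' -> output (0, 'a'), add 'a' as idx 4
Step 5: w='a' (idx 4), end of input -> output (4, '')


Encoded: [(0, 'c'), (1, 'a'), (2, 'c'), (0, 'a'), (4, '')]


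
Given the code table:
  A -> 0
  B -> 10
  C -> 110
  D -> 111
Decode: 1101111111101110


Decoding:
110 -> C
111 -> D
111 -> D
110 -> C
111 -> D
0 -> A


Result: CDDCDA


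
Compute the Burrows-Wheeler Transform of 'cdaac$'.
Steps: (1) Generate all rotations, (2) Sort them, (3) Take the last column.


Rotations (sorted):
  0: $cdaac -> last char: c
  1: aac$cd -> last char: d
  2: ac$cda -> last char: a
  3: c$cdaa -> last char: a
  4: cdaac$ -> last char: $
  5: daac$c -> last char: c


BWT = cdaa$c


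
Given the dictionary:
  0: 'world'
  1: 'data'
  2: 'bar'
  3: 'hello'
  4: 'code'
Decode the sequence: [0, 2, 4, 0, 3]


Look up each index in the dictionary:
  0 -> 'world'
  2 -> 'bar'
  4 -> 'code'
  0 -> 'world'
  3 -> 'hello'

Decoded: "world bar code world hello"


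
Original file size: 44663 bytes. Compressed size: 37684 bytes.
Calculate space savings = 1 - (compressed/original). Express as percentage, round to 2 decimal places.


ratio = compressed/original = 37684/44663 = 0.843741
savings = 1 - ratio = 1 - 0.843741 = 0.156259
as a percentage: 0.156259 * 100 = 15.63%

Space savings = 1 - 37684/44663 = 15.63%


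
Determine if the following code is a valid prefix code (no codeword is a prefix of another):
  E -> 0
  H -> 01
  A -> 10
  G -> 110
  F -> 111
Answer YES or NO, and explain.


Checking each pair (does one codeword prefix another?):
  E='0' vs H='01': prefix -- VIOLATION

NO -- this is NOT a valid prefix code. E (0) is a prefix of H (01).


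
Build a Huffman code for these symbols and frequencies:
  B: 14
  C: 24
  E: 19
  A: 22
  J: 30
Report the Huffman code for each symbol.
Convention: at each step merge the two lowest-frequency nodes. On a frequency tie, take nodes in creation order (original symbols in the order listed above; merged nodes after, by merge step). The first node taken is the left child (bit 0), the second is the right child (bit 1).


Huffman tree construction:
Step 1: Merge B(14) + E(19) = 33
Step 2: Merge A(22) + C(24) = 46
Step 3: Merge J(30) + (B+E)(33) = 63
Step 4: Merge (A+C)(46) + (J+(B+E))(63) = 109
Read each symbol's code off the tree from the root (left child = 0, right child = 1).

Codes:
  B: 110 (length 3)
  C: 01 (length 2)
  E: 111 (length 3)
  A: 00 (length 2)
  J: 10 (length 2)
Average code length: 251/109 = 2.3028 bits/symbol


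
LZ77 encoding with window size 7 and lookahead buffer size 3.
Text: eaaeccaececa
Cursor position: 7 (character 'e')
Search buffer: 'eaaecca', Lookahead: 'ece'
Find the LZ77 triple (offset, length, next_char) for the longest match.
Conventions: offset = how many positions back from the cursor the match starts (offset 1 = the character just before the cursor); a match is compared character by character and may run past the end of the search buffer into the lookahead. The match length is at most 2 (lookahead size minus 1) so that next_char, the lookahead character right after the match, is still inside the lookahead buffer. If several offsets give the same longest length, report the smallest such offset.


Try each offset into the search buffer:
  offset=1 (pos 6, char 'a'): match length 0
  offset=2 (pos 5, char 'c'): match length 0
  offset=3 (pos 4, char 'c'): match length 0
  offset=4 (pos 3, char 'e'): match length 2
  offset=5 (pos 2, char 'a'): match length 0
  offset=6 (pos 1, char 'a'): match length 0
  offset=7 (pos 0, char 'e'): match length 1
Longest match has length 2 at offset 4.
next_char = character at position 7 + 2 = 9 -> 'e'

Best match: offset=4, length=2 (matching 'ec' starting at position 3)
LZ77 triple: (4, 2, 'e')


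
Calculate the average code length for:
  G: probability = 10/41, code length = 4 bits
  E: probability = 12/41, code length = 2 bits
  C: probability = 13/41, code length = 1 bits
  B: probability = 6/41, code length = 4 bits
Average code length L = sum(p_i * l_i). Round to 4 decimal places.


Weighted contributions p_i * l_i:
  G: (10/41) * 4 = 40/41
  E: (12/41) * 2 = 24/41
  C: (13/41) * 1 = 13/41
  B: (6/41) * 4 = 24/41
Sum = (40 + 24 + 13 + 24)/41 = 101/41

L = 101/41 = 2.4634 bits/symbol


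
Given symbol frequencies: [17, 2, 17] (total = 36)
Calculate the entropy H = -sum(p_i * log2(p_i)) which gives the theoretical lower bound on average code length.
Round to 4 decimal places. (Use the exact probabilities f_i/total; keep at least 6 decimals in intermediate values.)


Per-symbol terms -p_i * log2(p_i) with p_i = f_i/36:
  p = 17/36 = 0.472222: log2(p) = -1.082462, -p*log2(p) = 0.511163
  p = 2/36 = 0.055556: log2(p) = -4.169925, -p*log2(p) = 0.231663
  p = 17/36 = 0.472222: log2(p) = -1.082462, -p*log2(p) = 0.511163
H = 0.511163 + 0.231663 + 0.511163 = 1.253989

H = 1.254 bits/symbol


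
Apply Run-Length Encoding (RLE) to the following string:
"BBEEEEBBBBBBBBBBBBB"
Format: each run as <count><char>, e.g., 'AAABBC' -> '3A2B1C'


Scanning runs left to right:
  i=0: run of 'B' x 2 -> '2B'
  i=2: run of 'E' x 4 -> '4E'
  i=6: run of 'B' x 13 -> '13B'

RLE = 2B4E13B


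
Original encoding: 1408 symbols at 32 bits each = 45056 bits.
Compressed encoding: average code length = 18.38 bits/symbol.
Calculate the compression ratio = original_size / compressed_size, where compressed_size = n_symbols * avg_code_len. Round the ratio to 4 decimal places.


original_size = n_symbols * orig_bits = 1408 * 32 = 45056 bits
compressed_size = n_symbols * avg_code_len = 1408 * 18.38 = 25879.04 bits
ratio = original_size / compressed_size = 45056 / 25879.04 = 1.741

Compression ratio = 1.741


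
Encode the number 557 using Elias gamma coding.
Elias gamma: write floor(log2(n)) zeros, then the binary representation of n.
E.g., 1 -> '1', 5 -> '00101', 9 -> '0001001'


num_bits = floor(log2(557)) + 1 = 10
leading_zeros = num_bits - 1 = 9
binary(557) = 1000101101

Elias gamma(557) = '000000000' + '1000101101' = 0000000001000101101 (19 bits)


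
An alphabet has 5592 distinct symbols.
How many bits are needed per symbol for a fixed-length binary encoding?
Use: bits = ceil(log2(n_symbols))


log2(5592) = 12.4491
Bracket: 2^12 = 4096 < 5592 <= 2^13 = 8192
So ceil(log2(5592)) = 13

bits = ceil(log2(5592)) = ceil(12.4491) = 13 bits


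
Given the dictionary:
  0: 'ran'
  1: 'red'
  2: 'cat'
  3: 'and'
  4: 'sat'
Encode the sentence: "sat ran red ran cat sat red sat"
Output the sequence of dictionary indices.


Look up each word in the dictionary:
  'sat' -> 4
  'ran' -> 0
  'red' -> 1
  'ran' -> 0
  'cat' -> 2
  'sat' -> 4
  'red' -> 1
  'sat' -> 4

Encoded: [4, 0, 1, 0, 2, 4, 1, 4]


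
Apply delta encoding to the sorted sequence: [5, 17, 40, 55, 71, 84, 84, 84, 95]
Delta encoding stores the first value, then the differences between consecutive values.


First value: 5
Deltas:
  17 - 5 = 12
  40 - 17 = 23
  55 - 40 = 15
  71 - 55 = 16
  84 - 71 = 13
  84 - 84 = 0
  84 - 84 = 0
  95 - 84 = 11


Delta encoded: [5, 12, 23, 15, 16, 13, 0, 0, 11]


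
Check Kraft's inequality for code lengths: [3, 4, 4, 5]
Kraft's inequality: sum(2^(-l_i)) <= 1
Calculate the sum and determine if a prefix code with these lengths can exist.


Sum = 2^(-3) + 2^(-4) + 2^(-4) + 2^(-5)
    = 0.125 + 0.0625 + 0.0625 + 0.03125
    = 9/32 = 0.28125
Since 0.28125 <= 1, Kraft's inequality IS satisfied.
A prefix code with these lengths CAN exist.

Kraft sum = 0.28125. Satisfied.


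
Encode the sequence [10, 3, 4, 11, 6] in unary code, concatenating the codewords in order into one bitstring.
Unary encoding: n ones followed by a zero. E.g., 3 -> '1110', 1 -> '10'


Encode each number as n ones followed by a terminating 0:
  10 -> 11111111110 (11 bits)
  3 -> 1110 (4 bits)
  4 -> 11110 (5 bits)
  11 -> 111111111110 (12 bits)
  6 -> 1111110 (7 bits)
Total length = 11 + 4 + 5 + 12 + 7 = 39 bits.

Unary([10, 3, 4, 11, 6]) = 111111111101110111101111111111101111110 (39 bits)
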